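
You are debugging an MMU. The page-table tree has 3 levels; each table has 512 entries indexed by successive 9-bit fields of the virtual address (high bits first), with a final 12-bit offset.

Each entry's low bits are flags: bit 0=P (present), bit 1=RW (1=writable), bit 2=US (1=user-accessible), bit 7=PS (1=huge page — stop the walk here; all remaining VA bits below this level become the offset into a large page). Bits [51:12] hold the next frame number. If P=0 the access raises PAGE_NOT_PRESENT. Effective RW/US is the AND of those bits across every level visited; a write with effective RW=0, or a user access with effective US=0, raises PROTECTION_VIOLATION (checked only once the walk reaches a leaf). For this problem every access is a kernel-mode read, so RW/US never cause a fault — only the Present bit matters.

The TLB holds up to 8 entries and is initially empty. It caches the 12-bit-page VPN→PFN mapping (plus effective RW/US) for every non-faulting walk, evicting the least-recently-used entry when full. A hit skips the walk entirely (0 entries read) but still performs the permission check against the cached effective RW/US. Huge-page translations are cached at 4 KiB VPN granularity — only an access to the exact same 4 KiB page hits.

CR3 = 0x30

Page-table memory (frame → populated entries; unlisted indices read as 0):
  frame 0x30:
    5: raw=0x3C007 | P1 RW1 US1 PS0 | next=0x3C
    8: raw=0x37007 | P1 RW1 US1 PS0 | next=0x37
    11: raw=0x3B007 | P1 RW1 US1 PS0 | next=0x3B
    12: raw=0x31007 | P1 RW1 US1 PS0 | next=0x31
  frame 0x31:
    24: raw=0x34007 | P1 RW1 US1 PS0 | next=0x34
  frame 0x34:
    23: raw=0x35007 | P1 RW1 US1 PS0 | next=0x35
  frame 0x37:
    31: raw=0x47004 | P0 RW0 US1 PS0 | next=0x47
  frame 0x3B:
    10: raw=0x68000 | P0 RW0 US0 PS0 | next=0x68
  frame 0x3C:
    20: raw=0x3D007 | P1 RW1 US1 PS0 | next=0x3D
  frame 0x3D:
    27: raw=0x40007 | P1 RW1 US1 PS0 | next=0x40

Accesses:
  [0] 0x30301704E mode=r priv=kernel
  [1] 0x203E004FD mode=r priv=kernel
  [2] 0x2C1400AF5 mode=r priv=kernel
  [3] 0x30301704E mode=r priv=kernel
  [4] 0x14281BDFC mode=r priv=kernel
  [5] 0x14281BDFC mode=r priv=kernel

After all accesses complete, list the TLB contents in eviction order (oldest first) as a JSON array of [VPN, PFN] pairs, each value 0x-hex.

Trace:
#0 VA=0x30301704E (r,kernel):
  L0 @0x30[12] → 0x31007  P=1,RW=1,US=1,PS=0
  L1 @0x31[24] → 0x34007  P=1,RW=1,US=1,PS=0
  L2 @0x34[23] → 0x35007  P=1,RW=1,US=1,PS=0
  ⇒ phys 0x3504E  [3 reads]
#1 VA=0x203E004FD (r,kernel):
  L0 @0x30[8] → 0x37007  P=1,RW=1,US=1,PS=0
  L1 @0x37[31] → 0x47004  P=0,RW=0,US=1,PS=0
  ⇒ fault: PAGE_NOT_PRESENT  — 2 lookups
#2 VA=0x2C1400AF5 (r,kernel):
  L0 @0x30[11] → 0x3B007  P=1,RW=1,US=1,PS=0
  L1 @0x3B[10] → 0x68000  P=0,RW=0,US=0,PS=0
  ⇒ fault: PAGE_NOT_PRESENT  — 2 lookups
#3 VA=0x30301704E (r,kernel):
  TLB hit vpn=0x303017 → PA=0x3504E
#4 VA=0x14281BDFC (r,kernel):
  L0 @0x30[5] → 0x3C007  P=1,RW=1,US=1,PS=0
  L1 @0x3C[20] → 0x3D007  P=1,RW=1,US=1,PS=0
  L2 @0x3D[27] → 0x40007  P=1,RW=1,US=1,PS=0
  ⇒ phys 0x40DFC  [3 reads]
#5 VA=0x14281BDFC (r,kernel):
  TLB hit vpn=0x14281B → PA=0x40DFC

TLB: [["0x303017", "0x35"], ["0x14281B", "0x40"]]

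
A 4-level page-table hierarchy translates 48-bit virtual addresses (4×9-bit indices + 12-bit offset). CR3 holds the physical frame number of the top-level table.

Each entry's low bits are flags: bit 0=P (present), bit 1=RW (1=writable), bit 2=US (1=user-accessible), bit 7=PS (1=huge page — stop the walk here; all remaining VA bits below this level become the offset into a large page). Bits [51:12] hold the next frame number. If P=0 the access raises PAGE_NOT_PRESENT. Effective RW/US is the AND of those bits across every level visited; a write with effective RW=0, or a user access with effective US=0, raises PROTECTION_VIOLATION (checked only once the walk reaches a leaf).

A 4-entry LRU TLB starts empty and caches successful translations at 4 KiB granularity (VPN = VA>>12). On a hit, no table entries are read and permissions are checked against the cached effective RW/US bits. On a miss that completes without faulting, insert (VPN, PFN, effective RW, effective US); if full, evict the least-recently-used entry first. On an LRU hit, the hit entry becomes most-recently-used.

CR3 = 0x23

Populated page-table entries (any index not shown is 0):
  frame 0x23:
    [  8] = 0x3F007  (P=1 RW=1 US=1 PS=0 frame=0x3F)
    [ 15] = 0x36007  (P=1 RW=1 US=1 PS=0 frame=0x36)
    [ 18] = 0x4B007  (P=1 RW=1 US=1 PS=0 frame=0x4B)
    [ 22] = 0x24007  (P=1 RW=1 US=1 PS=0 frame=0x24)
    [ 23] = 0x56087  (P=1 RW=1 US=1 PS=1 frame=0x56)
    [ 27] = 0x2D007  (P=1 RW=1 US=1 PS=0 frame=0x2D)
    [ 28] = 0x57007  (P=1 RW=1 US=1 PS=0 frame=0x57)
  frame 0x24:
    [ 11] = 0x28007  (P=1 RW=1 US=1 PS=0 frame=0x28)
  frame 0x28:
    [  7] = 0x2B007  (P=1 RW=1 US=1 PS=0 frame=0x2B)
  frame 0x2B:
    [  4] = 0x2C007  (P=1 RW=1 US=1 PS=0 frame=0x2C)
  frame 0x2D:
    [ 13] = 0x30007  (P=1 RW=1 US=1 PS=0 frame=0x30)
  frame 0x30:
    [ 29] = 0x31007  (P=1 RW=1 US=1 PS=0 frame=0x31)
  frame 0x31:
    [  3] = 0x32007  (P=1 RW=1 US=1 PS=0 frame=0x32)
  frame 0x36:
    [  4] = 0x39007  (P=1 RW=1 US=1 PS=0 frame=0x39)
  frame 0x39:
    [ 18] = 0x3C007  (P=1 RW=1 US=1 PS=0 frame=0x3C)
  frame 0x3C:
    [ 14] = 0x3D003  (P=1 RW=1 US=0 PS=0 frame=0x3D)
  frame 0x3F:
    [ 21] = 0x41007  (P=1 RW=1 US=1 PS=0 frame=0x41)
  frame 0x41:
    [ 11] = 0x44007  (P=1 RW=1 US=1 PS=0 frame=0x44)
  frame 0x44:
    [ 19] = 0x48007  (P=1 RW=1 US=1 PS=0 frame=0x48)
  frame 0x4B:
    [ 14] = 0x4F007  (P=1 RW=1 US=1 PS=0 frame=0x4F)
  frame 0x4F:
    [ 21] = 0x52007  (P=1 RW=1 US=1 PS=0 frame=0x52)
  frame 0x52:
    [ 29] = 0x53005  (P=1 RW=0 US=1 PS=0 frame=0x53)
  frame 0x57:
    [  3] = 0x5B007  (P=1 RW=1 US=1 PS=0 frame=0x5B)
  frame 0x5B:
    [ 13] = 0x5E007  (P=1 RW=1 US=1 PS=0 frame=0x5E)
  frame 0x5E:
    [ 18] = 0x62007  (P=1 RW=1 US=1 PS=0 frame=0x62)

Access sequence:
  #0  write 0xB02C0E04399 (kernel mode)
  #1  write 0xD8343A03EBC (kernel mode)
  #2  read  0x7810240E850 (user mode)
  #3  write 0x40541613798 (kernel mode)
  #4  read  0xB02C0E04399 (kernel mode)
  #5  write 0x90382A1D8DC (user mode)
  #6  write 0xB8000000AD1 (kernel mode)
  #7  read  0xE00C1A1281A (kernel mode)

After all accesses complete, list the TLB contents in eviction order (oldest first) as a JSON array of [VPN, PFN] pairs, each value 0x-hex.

Trace:
#0 VA=0xB02C0E04399 (w,kernel):
  L0 @0x23[22] → 0x24007  P=1,RW=1,US=1,PS=0
  L1 @0x24[11] → 0x28007  P=1,RW=1,US=1,PS=0
  L2 @0x28[7] → 0x2B007  P=1,RW=1,US=1,PS=0
  L3 @0x2B[4] → 0x2C007  P=1,RW=1,US=1,PS=0
  ✓ 0x2C399  — 4 lookups
#1 VA=0xD8343A03EBC (w,kernel):
  L0 @0x23[27] → 0x2D007  P=1,RW=1,US=1,PS=0
  L1 @0x2D[13] → 0x30007  P=1,RW=1,US=1,PS=0
  L2 @0x30[29] → 0x31007  P=1,RW=1,US=1,PS=0
  L3 @0x31[3] → 0x32007  P=1,RW=1,US=1,PS=0
  ✓ 0x32EBC  — 4 lookups
#2 VA=0x7810240E850 (r,user):
  L0 @0x23[15] → 0x36007  P=1,RW=1,US=1,PS=0
  L1 @0x36[4] → 0x39007  P=1,RW=1,US=1,PS=0
  L2 @0x39[18] → 0x3C007  P=1,RW=1,US=1,PS=0
  L3 @0x3C[14] → 0x3D003  P=1,RW=1,US=0,PS=0
  ✗ PROTECTION_VIOLATION  [4 reads]
#3 VA=0x40541613798 (w,kernel):
  L0 @0x23[8] → 0x3F007  P=1,RW=1,US=1,PS=0
  L1 @0x3F[21] → 0x41007  P=1,RW=1,US=1,PS=0
  L2 @0x41[11] → 0x44007  P=1,RW=1,US=1,PS=0
  L3 @0x44[19] → 0x48007  P=1,RW=1,US=1,PS=0
  ✓ 0x48798  — 4 lookups
#4 VA=0xB02C0E04399 (r,kernel):
  TLB hit vpn=0xB02C0E04 → PA=0x2C399
#5 VA=0x90382A1D8DC (w,user):
  L0 @0x23[18] → 0x4B007  P=1,RW=1,US=1,PS=0
  L1 @0x4B[14] → 0x4F007  P=1,RW=1,US=1,PS=0
  L2 @0x4F[21] → 0x52007  P=1,RW=1,US=1,PS=0
  L3 @0x52[29] → 0x53005  P=1,RW=0,US=1,PS=0
  ✗ PROTECTION_VIOLATION  [4 reads]
#6 VA=0xB8000000AD1 (w,kernel):
  L0 @0x23[23] → 0x56087  P=1,RW=1,US=1,PS=1
  ✓ 0x56AD1 (huge @L0)  — 1 lookups
#7 VA=0xE00C1A1281A (r,kernel):
  L0 @0x23[28] → 0x57007  P=1,RW=1,US=1,PS=0
  L1 @0x57[3] → 0x5B007  P=1,RW=1,US=1,PS=0
  L2 @0x5B[13] → 0x5E007  P=1,RW=1,US=1,PS=0
  L3 @0x5E[18] → 0x62007  P=1,RW=1,US=1,PS=0
  ✓ 0x6281A  — 4 lookups

TLB: [["0x40541613", "0x48"], ["0xB02C0E04", "0x2C"], ["0xB8000000", "0x56"], ["0xE00C1A12", "0x62"]]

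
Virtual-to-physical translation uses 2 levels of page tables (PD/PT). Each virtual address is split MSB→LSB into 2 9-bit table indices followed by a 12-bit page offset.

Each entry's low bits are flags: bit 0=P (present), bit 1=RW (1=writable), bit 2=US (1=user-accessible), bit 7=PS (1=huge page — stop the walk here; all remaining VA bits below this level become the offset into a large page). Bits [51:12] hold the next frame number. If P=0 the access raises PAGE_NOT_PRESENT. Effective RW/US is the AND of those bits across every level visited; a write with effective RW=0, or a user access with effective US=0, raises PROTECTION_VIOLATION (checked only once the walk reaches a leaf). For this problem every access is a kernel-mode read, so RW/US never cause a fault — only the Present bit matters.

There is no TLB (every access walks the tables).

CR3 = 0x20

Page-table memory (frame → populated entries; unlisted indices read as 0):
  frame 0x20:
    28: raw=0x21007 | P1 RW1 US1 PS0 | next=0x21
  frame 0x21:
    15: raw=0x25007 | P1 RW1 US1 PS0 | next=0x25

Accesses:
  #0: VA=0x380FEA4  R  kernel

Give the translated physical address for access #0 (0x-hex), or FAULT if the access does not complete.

Trace:
#0 VA=0x380FEA4 (r,kernel):
  lvl0: tbl 0x20, slot 28 ⇒ 0x21007 (P1/RW1/US1/PS0)
  lvl1: tbl 0x21, slot 15 ⇒ 0x25007 (P1/RW1/US1/PS0)
  → PA=0x25EA4  (2 entries read)

Access #0 PA: 0x25EA4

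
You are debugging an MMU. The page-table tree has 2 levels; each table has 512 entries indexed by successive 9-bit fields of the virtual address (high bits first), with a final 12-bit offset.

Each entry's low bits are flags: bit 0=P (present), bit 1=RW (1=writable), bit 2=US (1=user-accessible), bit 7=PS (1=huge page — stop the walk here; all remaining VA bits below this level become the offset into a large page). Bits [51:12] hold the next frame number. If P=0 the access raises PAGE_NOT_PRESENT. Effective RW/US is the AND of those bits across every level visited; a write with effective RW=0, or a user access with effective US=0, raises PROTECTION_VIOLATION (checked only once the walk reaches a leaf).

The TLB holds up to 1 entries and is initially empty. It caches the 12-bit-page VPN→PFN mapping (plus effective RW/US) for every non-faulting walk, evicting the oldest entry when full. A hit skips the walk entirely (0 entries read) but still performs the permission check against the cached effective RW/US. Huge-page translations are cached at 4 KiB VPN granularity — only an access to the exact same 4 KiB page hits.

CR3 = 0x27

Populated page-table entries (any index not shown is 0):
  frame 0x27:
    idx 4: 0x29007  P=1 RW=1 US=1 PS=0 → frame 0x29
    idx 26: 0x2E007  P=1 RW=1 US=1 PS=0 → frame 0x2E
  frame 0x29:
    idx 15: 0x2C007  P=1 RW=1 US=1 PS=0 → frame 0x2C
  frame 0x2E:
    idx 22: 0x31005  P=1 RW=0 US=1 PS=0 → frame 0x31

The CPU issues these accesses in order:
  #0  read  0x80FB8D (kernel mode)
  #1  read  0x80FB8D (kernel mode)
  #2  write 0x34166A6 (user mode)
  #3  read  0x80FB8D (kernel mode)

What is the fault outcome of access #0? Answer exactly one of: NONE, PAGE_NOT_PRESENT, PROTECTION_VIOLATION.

Walk each access:
#0 VA=0x80FB8D (r,kernel):
  L0: frame=0x27 idx=4 entry=0x29007 [P=1 RW=1 US=1 PS=0]
  L1: frame=0x29 idx=15 entry=0x2C007 [P=1 RW=1 US=1 PS=0]
  ⇒ phys 0x2CB8D  [2 reads]
#1 VA=0x80FB8D (r,kernel):
  TLB hit vpn=0x80F → PA=0x2CB8D
#2 VA=0x34166A6 (w,user):
  L0: frame=0x27 idx=26 entry=0x2E007 [P=1 RW=1 US=1 PS=0]
  L1: frame=0x2E idx=22 entry=0x31005 [P=1 RW=0 US=1 PS=0]
  → PROTECTION_VIOLATION  (2 entries read)
#3 VA=0x80FB8D (r,kernel):
  TLB hit vpn=0x80F → PA=0x2CB8D

Access #0 fault: NONE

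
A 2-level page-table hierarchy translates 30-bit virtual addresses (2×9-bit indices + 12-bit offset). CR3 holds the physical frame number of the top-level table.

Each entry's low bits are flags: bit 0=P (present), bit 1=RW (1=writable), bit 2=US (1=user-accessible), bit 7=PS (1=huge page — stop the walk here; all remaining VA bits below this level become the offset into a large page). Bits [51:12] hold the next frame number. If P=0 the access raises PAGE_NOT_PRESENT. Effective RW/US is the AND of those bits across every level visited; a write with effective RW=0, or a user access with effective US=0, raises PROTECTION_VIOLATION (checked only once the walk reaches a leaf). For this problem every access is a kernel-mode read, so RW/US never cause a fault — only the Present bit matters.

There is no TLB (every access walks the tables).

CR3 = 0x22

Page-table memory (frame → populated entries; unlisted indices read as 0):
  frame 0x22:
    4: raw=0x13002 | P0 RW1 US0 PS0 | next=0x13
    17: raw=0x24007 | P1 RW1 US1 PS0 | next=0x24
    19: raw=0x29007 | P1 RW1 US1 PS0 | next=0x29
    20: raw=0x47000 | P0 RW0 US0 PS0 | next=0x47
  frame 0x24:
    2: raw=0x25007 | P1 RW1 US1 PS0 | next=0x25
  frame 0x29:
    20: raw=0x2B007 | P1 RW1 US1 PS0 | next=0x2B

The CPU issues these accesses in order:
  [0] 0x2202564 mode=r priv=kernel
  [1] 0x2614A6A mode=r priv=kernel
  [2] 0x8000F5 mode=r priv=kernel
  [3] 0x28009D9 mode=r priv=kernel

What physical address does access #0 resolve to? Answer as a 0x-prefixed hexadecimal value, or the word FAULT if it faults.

Per-access translation:
#0 VA=0x2202564 (r,kernel):
  [0] read 0x22 idx=17: raw=0x24007 flags P=1 W=1 U=1 S=0
  [1] read 0x24 idx=2: raw=0x25007 flags P=1 W=1 U=1 S=0
  ✓ 0x25564  — 2 lookups
#1 VA=0x2614A6A (r,kernel):
  [0] read 0x22 idx=19: raw=0x29007 flags P=1 W=1 U=1 S=0
  [1] read 0x29 idx=20: raw=0x2B007 flags P=1 W=1 U=1 S=0
  ✓ 0x2BA6A  — 2 lookups
#2 VA=0x8000F5 (r,kernel):
  [0] read 0x22 idx=4: raw=0x13002 flags P=0 W=1 U=0 S=0
  ✗ PAGE_NOT_PRESENT  [1 reads]
#3 VA=0x28009D9 (r,kernel):
  [0] read 0x22 idx=20: raw=0x47000 flags P=0 W=0 U=0 S=0
  ✗ PAGE_NOT_PRESENT  [1 reads]

Access #0 PA: 0x25564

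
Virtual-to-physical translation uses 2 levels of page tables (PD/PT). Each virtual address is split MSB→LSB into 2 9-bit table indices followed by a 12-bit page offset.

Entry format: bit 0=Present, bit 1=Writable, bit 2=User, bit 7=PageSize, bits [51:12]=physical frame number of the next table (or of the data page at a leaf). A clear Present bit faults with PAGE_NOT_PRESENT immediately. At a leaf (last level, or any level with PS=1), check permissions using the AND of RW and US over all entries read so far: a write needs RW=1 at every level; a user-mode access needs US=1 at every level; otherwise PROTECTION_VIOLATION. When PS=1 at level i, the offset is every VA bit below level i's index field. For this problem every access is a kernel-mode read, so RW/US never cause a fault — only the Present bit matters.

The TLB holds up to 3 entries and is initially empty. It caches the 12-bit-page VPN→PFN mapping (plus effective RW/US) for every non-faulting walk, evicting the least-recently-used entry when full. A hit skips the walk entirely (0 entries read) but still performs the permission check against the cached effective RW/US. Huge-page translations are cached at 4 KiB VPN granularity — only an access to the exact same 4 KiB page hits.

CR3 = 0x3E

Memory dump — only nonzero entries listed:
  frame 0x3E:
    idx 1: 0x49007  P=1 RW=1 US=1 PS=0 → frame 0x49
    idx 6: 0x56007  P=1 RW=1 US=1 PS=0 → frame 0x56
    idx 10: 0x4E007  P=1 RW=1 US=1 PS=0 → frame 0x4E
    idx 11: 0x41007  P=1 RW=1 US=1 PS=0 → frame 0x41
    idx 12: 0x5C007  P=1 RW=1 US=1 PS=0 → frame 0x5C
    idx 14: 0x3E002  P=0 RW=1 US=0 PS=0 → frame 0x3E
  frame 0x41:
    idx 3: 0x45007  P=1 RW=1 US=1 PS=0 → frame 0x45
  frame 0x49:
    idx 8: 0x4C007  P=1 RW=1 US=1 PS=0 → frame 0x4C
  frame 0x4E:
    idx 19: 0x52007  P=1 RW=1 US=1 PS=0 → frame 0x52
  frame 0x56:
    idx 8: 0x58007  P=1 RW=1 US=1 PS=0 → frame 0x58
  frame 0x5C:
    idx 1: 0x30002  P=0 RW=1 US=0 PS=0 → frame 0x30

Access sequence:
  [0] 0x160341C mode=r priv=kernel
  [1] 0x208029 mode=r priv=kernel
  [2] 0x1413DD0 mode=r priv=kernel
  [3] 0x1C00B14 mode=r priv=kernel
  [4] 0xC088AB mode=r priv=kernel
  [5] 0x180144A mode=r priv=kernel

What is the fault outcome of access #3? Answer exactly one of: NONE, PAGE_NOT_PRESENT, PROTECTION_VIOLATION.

Trace:
#0 VA=0x160341C (r,kernel):
  L0: frame=0x3E idx=11 entry=0x41007 [P=1 RW=1 US=1 PS=0]
  L1: frame=0x41 idx=3 entry=0x45007 [P=1 RW=1 US=1 PS=0]
  ⇒ phys 0x4541C  [2 reads]
#1 VA=0x208029 (r,kernel):
  L0: frame=0x3E idx=1 entry=0x49007 [P=1 RW=1 US=1 PS=0]
  L1: frame=0x49 idx=8 entry=0x4C007 [P=1 RW=1 US=1 PS=0]
  ⇒ phys 0x4C029  [2 reads]
#2 VA=0x1413DD0 (r,kernel):
  L0: frame=0x3E idx=10 entry=0x4E007 [P=1 RW=1 US=1 PS=0]
  L1: frame=0x4E idx=19 entry=0x52007 [P=1 RW=1 US=1 PS=0]
  ⇒ phys 0x52DD0  [2 reads]
#3 VA=0x1C00B14 (r,kernel):
  L0: frame=0x3E idx=14 entry=0x3E002 [P=0 RW=1 US=0 PS=0]
  ✗ PAGE_NOT_PRESENT  [1 reads]
#4 VA=0xC088AB (r,kernel):
  L0: frame=0x3E idx=6 entry=0x56007 [P=1 RW=1 US=1 PS=0]
  L1: frame=0x56 idx=8 entry=0x58007 [P=1 RW=1 US=1 PS=0]
  ⇒ phys 0x588AB  [2 reads]
#5 VA=0x180144A (r,kernel):
  L0: frame=0x3E idx=12 entry=0x5C007 [P=1 RW=1 US=1 PS=0]
  L1: frame=0x5C idx=1 entry=0x30002 [P=0 RW=1 US=0 PS=0]
  ✗ PAGE_NOT_PRESENT  [2 reads]

Access #3 fault: PAGE_NOT_PRESENT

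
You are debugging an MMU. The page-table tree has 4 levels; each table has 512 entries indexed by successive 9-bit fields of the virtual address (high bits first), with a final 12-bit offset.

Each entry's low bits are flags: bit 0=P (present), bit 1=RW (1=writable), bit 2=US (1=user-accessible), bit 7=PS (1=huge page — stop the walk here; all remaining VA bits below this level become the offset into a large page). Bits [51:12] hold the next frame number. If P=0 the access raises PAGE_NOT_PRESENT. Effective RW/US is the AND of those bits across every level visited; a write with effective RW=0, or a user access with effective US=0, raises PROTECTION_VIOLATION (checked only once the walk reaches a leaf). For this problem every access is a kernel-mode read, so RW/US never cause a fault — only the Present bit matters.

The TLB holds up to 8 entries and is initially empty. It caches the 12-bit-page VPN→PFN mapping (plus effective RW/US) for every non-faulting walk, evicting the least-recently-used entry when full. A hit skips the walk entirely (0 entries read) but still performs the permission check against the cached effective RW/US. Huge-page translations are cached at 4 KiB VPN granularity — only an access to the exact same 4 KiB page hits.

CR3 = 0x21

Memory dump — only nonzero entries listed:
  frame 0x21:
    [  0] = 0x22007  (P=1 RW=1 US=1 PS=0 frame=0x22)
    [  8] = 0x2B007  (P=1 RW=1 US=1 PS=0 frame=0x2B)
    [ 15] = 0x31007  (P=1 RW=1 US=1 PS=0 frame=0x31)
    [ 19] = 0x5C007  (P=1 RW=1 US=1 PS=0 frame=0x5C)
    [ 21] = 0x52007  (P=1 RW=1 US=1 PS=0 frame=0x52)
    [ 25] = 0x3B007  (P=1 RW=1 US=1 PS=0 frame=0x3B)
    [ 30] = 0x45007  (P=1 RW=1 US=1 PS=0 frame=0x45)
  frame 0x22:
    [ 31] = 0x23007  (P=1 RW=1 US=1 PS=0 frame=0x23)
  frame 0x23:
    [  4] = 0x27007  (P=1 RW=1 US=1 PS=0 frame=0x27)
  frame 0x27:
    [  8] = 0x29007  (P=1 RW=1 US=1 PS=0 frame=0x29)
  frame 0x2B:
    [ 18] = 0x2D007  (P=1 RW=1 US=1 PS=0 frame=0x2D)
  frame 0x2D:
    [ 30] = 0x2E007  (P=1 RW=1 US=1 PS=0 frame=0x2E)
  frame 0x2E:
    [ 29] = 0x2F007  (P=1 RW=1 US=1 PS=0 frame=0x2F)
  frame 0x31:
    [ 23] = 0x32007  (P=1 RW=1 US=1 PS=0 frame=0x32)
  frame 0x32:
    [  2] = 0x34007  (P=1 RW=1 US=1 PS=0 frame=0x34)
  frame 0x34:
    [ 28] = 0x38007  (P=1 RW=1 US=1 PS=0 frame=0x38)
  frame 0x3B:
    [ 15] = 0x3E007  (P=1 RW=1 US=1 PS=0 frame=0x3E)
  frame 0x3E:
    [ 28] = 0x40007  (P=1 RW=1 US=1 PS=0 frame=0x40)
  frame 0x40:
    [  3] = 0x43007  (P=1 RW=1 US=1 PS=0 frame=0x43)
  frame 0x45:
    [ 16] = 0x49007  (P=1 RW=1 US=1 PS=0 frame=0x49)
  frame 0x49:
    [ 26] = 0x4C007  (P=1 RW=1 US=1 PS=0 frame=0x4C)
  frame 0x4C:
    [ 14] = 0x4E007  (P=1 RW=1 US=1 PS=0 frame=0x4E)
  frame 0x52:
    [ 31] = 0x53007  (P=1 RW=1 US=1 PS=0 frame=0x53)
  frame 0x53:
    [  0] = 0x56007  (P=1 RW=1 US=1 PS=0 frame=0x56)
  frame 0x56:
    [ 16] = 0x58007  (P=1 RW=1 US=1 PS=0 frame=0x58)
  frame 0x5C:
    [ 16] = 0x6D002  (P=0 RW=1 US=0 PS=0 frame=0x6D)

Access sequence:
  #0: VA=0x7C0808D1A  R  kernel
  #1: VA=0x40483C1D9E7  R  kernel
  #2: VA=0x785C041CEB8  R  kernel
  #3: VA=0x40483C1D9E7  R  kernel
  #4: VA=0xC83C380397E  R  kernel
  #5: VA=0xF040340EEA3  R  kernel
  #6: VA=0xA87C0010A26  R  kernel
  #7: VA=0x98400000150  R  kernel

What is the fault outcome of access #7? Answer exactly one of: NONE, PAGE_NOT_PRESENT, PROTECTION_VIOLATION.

Walk each access:
#0 VA=0x7C0808D1A (r,kernel):
  L0 @0x21[0] → 0x22007  P=1,RW=1,US=1,PS=0
  L1 @0x22[31] → 0x23007  P=1,RW=1,US=1,PS=0
  L2 @0x23[4] → 0x27007  P=1,RW=1,US=1,PS=0
  L3 @0x27[8] → 0x29007  P=1,RW=1,US=1,PS=0
  ⇒ phys 0x29D1A  [4 reads]
#1 VA=0x40483C1D9E7 (r,kernel):
  L0 @0x21[8] → 0x2B007  P=1,RW=1,US=1,PS=0
  L1 @0x2B[18] → 0x2D007  P=1,RW=1,US=1,PS=0
  L2 @0x2D[30] → 0x2E007  P=1,RW=1,US=1,PS=0
  L3 @0x2E[29] → 0x2F007  P=1,RW=1,US=1,PS=0
  ⇒ phys 0x2F9E7  [4 reads]
#2 VA=0x785C041CEB8 (r,kernel):
  L0 @0x21[15] → 0x31007  P=1,RW=1,US=1,PS=0
  L1 @0x31[23] → 0x32007  P=1,RW=1,US=1,PS=0
  L2 @0x32[2] → 0x34007  P=1,RW=1,US=1,PS=0
  L3 @0x34[28] → 0x38007  P=1,RW=1,US=1,PS=0
  ⇒ phys 0x38EB8  [4 reads]
#3 VA=0x40483C1D9E7 (r,kernel):
  TLB hit vpn=0x40483C1D → PA=0x2F9E7
#4 VA=0xC83C380397E (r,kernel):
  L0 @0x21[25] → 0x3B007  P=1,RW=1,US=1,PS=0
  L1 @0x3B[15] → 0x3E007  P=1,RW=1,US=1,PS=0
  L2 @0x3E[28] → 0x40007  P=1,RW=1,US=1,PS=0
  L3 @0x40[3] → 0x43007  P=1,RW=1,US=1,PS=0
  ⇒ phys 0x4397E  [4 reads]
#5 VA=0xF040340EEA3 (r,kernel):
  L0 @0x21[30] → 0x45007  P=1,RW=1,US=1,PS=0
  L1 @0x45[16] → 0x49007  P=1,RW=1,US=1,PS=0
  L2 @0x49[26] → 0x4C007  P=1,RW=1,US=1,PS=0
  L3 @0x4C[14] → 0x4E007  P=1,RW=1,US=1,PS=0
  ⇒ phys 0x4EEA3  [4 reads]
#6 VA=0xA87C0010A26 (r,kernel):
  L0 @0x21[21] → 0x52007  P=1,RW=1,US=1,PS=0
  L1 @0x52[31] → 0x53007  P=1,RW=1,US=1,PS=0
  L2 @0x53[0] → 0x56007  P=1,RW=1,US=1,PS=0
  L3 @0x56[16] → 0x58007  P=1,RW=1,US=1,PS=0
  ⇒ phys 0x58A26  [4 reads]
#7 VA=0x98400000150 (r,kernel):
  L0 @0x21[19] → 0x5C007  P=1,RW=1,US=1,PS=0
  L1 @0x5C[16] → 0x6D002  P=0,RW=1,US=0,PS=0
  → PAGE_NOT_PRESENT  (2 entries read)

Access #7 fault: PAGE_NOT_PRESENT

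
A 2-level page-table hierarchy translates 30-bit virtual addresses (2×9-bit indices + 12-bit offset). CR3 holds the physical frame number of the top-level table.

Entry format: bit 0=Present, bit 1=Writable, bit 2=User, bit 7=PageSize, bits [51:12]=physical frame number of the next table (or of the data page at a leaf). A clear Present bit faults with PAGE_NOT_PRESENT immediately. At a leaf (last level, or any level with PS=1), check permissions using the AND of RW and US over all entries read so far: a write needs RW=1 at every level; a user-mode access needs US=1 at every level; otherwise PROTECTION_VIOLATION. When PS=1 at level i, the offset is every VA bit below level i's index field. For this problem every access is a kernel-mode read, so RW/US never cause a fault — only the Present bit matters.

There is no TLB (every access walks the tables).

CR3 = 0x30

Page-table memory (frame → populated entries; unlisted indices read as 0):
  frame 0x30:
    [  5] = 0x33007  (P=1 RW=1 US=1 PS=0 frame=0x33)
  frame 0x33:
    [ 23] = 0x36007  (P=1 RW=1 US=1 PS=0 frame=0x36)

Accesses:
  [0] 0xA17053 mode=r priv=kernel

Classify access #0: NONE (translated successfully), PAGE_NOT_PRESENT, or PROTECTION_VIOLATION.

Per-access translation:
#0 VA=0xA17053 (r,kernel):
  L0: frame=0x30 idx=5 entry=0x33007 [P=1 RW=1 US=1 PS=0]
  L1: frame=0x33 idx=23 entry=0x36007 [P=1 RW=1 US=1 PS=0]
  ⇒ phys 0x36053  [2 reads]

Access #0 fault: NONE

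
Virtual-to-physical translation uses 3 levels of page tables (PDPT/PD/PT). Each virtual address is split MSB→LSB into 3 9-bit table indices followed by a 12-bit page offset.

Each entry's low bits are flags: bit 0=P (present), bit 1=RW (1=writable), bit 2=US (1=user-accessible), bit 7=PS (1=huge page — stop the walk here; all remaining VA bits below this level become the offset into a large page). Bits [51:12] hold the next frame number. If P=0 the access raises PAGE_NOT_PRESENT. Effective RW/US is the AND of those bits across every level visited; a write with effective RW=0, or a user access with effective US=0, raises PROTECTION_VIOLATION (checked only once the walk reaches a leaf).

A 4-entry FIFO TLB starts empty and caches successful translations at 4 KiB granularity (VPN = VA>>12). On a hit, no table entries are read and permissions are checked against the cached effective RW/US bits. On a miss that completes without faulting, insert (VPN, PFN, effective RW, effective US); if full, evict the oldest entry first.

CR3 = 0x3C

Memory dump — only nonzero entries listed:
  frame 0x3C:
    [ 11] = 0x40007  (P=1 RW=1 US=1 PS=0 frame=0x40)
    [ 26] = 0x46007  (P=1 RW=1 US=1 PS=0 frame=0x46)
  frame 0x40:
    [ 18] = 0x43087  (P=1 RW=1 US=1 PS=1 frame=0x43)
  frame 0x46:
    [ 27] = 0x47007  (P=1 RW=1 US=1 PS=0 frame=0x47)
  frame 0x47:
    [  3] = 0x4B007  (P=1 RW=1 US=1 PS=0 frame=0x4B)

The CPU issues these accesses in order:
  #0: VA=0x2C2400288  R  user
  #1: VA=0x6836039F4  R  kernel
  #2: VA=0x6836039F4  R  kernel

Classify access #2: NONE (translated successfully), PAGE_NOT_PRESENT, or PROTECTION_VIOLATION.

Per-access translation:
#0 VA=0x2C2400288 (r,user):
  L0: frame=0x3C idx=11 entry=0x40007 [P=1 RW=1 US=1 PS=0]
  L1: frame=0x40 idx=18 entry=0x43087 [P=1 RW=1 US=1 PS=1]
  ✓ 0x43288 (huge @L1)  — 2 lookups
#1 VA=0x6836039F4 (r,kernel):
  L0: frame=0x3C idx=26 entry=0x46007 [P=1 RW=1 US=1 PS=0]
  L1: frame=0x46 idx=27 entry=0x47007 [P=1 RW=1 US=1 PS=0]
  L2: frame=0x47 idx=3 entry=0x4B007 [P=1 RW=1 US=1 PS=0]
  ✓ 0x4B9F4  — 3 lookups
#2 VA=0x6836039F4 (r,kernel):
  TLB hit vpn=0x683603 → PA=0x4B9F4

Access #2 fault: NONE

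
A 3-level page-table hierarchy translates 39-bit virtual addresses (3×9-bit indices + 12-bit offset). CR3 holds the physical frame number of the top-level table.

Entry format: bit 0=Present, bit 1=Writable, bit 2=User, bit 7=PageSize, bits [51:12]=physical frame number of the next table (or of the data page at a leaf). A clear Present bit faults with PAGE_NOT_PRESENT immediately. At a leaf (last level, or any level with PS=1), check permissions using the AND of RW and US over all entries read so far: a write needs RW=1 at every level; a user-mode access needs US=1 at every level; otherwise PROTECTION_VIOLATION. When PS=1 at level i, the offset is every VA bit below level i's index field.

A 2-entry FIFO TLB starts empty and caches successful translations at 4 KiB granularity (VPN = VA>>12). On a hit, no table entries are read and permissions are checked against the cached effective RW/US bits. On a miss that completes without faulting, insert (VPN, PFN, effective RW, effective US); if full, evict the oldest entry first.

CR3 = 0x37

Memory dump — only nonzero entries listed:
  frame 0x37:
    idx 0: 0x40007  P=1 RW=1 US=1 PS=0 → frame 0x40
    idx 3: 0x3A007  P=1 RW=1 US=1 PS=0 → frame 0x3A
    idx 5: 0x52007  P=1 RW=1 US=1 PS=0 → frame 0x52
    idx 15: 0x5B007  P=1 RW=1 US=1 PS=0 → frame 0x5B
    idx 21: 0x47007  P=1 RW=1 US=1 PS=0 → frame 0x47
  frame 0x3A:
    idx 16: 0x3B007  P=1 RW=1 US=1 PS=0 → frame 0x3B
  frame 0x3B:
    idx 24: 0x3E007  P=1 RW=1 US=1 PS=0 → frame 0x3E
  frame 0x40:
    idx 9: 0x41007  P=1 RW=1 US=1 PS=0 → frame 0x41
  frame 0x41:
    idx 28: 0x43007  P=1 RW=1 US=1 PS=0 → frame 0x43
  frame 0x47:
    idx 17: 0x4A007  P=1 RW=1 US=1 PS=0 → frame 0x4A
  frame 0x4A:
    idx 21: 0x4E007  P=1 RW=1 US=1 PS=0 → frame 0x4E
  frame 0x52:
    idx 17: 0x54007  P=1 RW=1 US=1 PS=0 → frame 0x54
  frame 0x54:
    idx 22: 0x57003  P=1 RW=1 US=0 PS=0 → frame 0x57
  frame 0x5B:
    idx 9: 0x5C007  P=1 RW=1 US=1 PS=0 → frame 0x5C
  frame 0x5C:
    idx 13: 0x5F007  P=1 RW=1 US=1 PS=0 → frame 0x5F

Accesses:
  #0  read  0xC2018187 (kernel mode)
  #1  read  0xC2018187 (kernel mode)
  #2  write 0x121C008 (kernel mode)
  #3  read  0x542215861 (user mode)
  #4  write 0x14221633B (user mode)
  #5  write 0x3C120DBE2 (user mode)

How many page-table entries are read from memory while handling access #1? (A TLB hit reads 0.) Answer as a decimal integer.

Per-access translation:
#0 VA=0xC2018187 (r,kernel):
  [0] read 0x37 idx=3: raw=0x3A007 flags P=1 W=1 U=1 S=0
  [1] read 0x3A idx=16: raw=0x3B007 flags P=1 W=1 U=1 S=0
  [2] read 0x3B idx=24: raw=0x3E007 flags P=1 W=1 U=1 S=0
  → PA=0x3E187  (3 entries read)
#1 VA=0xC2018187 (r,kernel):
  TLB hit vpn=0xC2018 → PA=0x3E187
#2 VA=0x121C008 (w,kernel):
  [0] read 0x37 idx=0: raw=0x40007 flags P=1 W=1 U=1 S=0
  [1] read 0x40 idx=9: raw=0x41007 flags P=1 W=1 U=1 S=0
  [2] read 0x41 idx=28: raw=0x43007 flags P=1 W=1 U=1 S=0
  → PA=0x43008  (3 entries read)
#3 VA=0x542215861 (r,user):
  [0] read 0x37 idx=21: raw=0x47007 flags P=1 W=1 U=1 S=0
  [1] read 0x47 idx=17: raw=0x4A007 flags P=1 W=1 U=1 S=0
  [2] read 0x4A idx=21: raw=0x4E007 flags P=1 W=1 U=1 S=0
  → PA=0x4E861  (3 entries read)
#4 VA=0x14221633B (w,user):
  [0] read 0x37 idx=5: raw=0x52007 flags P=1 W=1 U=1 S=0
  [1] read 0x52 idx=17: raw=0x54007 flags P=1 W=1 U=1 S=0
  [2] read 0x54 idx=22: raw=0x57003 flags P=1 W=1 U=0 S=0
  ✗ PROTECTION_VIOLATION  [3 reads]
#5 VA=0x3C120DBE2 (w,user):
  [0] read 0x37 idx=15: raw=0x5B007 flags P=1 W=1 U=1 S=0
  [1] read 0x5B idx=9: raw=0x5C007 flags P=1 W=1 U=1 S=0
  [2] read 0x5C idx=13: raw=0x5F007 flags P=1 W=1 U=1 S=0
  → PA=0x5FBE2  (3 entries read)

Entries read for #1: 0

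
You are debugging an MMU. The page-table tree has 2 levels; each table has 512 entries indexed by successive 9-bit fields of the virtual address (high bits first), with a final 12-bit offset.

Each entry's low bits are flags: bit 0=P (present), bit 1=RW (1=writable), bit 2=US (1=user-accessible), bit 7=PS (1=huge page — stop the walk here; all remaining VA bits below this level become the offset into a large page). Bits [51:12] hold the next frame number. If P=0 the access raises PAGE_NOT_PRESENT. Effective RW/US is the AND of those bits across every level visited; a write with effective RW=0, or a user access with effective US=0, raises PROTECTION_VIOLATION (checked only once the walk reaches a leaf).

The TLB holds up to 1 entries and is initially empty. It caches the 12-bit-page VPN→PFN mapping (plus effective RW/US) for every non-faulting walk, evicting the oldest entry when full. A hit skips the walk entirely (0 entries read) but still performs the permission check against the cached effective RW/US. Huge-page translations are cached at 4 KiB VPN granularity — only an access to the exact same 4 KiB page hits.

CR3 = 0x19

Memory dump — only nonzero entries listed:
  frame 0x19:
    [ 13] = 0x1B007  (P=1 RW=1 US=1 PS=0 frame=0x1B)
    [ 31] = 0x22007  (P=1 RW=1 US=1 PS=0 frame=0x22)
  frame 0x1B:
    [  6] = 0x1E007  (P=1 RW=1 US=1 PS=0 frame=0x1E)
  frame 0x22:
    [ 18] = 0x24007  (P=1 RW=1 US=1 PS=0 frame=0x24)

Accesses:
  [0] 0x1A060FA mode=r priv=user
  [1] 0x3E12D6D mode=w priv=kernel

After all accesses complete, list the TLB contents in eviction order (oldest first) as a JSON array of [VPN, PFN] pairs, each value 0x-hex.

Trace:
#0 VA=0x1A060FA (r,user):
  [0] read 0x19 idx=13: raw=0x1B007 flags P=1 W=1 U=1 S=0
  [1] read 0x1B idx=6: raw=0x1E007 flags P=1 W=1 U=1 S=0
  ✓ 0x1E0FA  — 2 lookups
#1 VA=0x3E12D6D (w,kernel):
  [0] read 0x19 idx=31: raw=0x22007 flags P=1 W=1 U=1 S=0
  [1] read 0x22 idx=18: raw=0x24007 flags P=1 W=1 U=1 S=0
  ✓ 0x24D6D  — 2 lookups

TLB: [["0x3E12", "0x24"]]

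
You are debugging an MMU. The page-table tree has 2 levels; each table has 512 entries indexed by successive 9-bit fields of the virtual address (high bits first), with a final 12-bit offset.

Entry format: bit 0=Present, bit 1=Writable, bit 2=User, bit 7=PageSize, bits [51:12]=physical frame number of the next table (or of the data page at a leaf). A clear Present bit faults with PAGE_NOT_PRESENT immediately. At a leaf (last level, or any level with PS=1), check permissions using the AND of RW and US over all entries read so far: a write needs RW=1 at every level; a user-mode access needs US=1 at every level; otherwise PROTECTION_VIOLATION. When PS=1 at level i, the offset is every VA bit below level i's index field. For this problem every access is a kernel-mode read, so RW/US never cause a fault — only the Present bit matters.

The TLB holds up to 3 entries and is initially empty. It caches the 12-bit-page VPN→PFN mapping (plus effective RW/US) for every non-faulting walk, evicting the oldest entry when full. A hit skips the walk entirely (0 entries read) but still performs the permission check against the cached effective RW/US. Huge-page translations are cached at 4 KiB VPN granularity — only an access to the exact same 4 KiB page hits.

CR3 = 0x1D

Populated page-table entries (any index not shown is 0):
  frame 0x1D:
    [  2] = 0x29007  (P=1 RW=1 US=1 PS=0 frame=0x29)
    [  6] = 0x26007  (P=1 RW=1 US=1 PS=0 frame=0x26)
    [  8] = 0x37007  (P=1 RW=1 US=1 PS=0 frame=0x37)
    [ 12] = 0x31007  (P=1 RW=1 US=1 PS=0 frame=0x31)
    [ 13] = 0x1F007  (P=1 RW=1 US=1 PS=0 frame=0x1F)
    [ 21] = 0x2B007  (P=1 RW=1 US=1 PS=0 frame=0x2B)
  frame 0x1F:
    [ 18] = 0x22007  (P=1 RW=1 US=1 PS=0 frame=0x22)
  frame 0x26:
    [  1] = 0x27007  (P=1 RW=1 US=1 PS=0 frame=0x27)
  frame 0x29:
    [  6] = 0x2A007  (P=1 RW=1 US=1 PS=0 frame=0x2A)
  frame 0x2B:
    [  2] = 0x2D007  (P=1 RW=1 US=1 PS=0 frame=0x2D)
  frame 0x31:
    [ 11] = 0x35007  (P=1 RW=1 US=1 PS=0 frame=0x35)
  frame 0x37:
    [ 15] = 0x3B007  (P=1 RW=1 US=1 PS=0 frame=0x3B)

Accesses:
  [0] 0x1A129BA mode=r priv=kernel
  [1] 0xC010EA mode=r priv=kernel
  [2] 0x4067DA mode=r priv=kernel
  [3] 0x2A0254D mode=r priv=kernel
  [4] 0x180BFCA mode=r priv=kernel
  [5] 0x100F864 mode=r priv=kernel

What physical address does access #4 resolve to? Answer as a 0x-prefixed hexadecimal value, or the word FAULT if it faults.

Per-access translation:
#0 VA=0x1A129BA (r,kernel):
  L0: frame=0x1D idx=13 entry=0x1F007 [P=1 RW=1 US=1 PS=0]
  L1: frame=0x1F idx=18 entry=0x22007 [P=1 RW=1 US=1 PS=0]
  ⇒ phys 0x229BA  [2 reads]
#1 VA=0xC010EA (r,kernel):
  L0: frame=0x1D idx=6 entry=0x26007 [P=1 RW=1 US=1 PS=0]
  L1: frame=0x26 idx=1 entry=0x27007 [P=1 RW=1 US=1 PS=0]
  ⇒ phys 0x270EA  [2 reads]
#2 VA=0x4067DA (r,kernel):
  L0: frame=0x1D idx=2 entry=0x29007 [P=1 RW=1 US=1 PS=0]
  L1: frame=0x29 idx=6 entry=0x2A007 [P=1 RW=1 US=1 PS=0]
  ⇒ phys 0x2A7DA  [2 reads]
#3 VA=0x2A0254D (r,kernel):
  L0: frame=0x1D idx=21 entry=0x2B007 [P=1 RW=1 US=1 PS=0]
  L1: frame=0x2B idx=2 entry=0x2D007 [P=1 RW=1 US=1 PS=0]
  ⇒ phys 0x2D54D  [2 reads]
#4 VA=0x180BFCA (r,kernel):
  L0: frame=0x1D idx=12 entry=0x31007 [P=1 RW=1 US=1 PS=0]
  L1: frame=0x31 idx=11 entry=0x35007 [P=1 RW=1 US=1 PS=0]
  ⇒ phys 0x35FCA  [2 reads]
#5 VA=0x100F864 (r,kernel):
  L0: frame=0x1D idx=8 entry=0x37007 [P=1 RW=1 US=1 PS=0]
  L1: frame=0x37 idx=15 entry=0x3B007 [P=1 RW=1 US=1 PS=0]
  ⇒ phys 0x3B864  [2 reads]

Access #4 PA: 0x35FCA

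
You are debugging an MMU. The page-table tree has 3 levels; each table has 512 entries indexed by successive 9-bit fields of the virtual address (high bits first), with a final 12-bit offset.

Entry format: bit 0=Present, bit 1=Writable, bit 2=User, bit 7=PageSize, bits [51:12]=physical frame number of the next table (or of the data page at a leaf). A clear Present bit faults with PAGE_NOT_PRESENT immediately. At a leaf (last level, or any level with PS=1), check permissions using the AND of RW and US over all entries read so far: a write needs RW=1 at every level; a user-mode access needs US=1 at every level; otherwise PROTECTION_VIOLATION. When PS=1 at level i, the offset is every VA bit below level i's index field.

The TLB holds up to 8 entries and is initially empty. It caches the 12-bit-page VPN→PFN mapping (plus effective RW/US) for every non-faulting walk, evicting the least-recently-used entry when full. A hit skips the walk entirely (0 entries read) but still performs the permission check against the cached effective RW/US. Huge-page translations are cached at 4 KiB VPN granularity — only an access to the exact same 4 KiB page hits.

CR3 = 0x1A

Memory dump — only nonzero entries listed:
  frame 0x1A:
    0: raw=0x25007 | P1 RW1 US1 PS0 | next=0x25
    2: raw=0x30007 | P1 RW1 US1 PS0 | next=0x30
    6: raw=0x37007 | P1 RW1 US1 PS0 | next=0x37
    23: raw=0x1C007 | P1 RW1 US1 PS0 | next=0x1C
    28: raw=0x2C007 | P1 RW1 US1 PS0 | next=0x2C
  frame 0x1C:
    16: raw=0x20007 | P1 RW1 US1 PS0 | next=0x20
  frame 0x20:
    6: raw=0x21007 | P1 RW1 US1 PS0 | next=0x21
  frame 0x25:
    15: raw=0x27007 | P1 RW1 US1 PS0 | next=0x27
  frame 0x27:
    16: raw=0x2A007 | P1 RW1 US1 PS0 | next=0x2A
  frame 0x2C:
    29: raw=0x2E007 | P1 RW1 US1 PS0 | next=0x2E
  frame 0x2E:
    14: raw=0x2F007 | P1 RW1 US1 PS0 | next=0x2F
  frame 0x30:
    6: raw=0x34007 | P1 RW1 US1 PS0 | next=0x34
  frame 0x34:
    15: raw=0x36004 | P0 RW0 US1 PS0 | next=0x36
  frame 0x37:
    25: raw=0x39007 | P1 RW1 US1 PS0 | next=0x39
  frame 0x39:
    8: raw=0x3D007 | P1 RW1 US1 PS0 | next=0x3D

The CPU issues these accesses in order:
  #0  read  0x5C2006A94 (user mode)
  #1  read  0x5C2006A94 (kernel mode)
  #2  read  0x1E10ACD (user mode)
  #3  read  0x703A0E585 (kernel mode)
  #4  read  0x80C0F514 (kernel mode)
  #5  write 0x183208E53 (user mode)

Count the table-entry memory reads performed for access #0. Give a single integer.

Per-access translation:
#0 VA=0x5C2006A94 (r,user):
  lvl0: tbl 0x1A, slot 23 ⇒ 0x1C007 (P1/RW1/US1/PS0)
  lvl1: tbl 0x1C, slot 16 ⇒ 0x20007 (P1/RW1/US1/PS0)
  lvl2: tbl 0x20, slot 6 ⇒ 0x21007 (P1/RW1/US1/PS0)
  ✓ 0x21A94  — 3 lookups
#1 VA=0x5C2006A94 (r,kernel):
  TLB hit vpn=0x5C2006 → PA=0x21A94
#2 VA=0x1E10ACD (r,user):
  lvl0: tbl 0x1A, slot 0 ⇒ 0x25007 (P1/RW1/US1/PS0)
  lvl1: tbl 0x25, slot 15 ⇒ 0x27007 (P1/RW1/US1/PS0)
  lvl2: tbl 0x27, slot 16 ⇒ 0x2A007 (P1/RW1/US1/PS0)
  ✓ 0x2AACD  — 3 lookups
#3 VA=0x703A0E585 (r,kernel):
  lvl0: tbl 0x1A, slot 28 ⇒ 0x2C007 (P1/RW1/US1/PS0)
  lvl1: tbl 0x2C, slot 29 ⇒ 0x2E007 (P1/RW1/US1/PS0)
  lvl2: tbl 0x2E, slot 14 ⇒ 0x2F007 (P1/RW1/US1/PS0)
  ✓ 0x2F585  — 3 lookups
#4 VA=0x80C0F514 (r,kernel):
  lvl0: tbl 0x1A, slot 2 ⇒ 0x30007 (P1/RW1/US1/PS0)
  lvl1: tbl 0x30, slot 6 ⇒ 0x34007 (P1/RW1/US1/PS0)
  lvl2: tbl 0x34, slot 15 ⇒ 0x36004 (P0/RW0/US1/PS0)
  ⇒ fault: PAGE_NOT_PRESENT  — 3 lookups
#5 VA=0x183208E53 (w,user):
  lvl0: tbl 0x1A, slot 6 ⇒ 0x37007 (P1/RW1/US1/PS0)
  lvl1: tbl 0x37, slot 25 ⇒ 0x39007 (P1/RW1/US1/PS0)
  lvl2: tbl 0x39, slot 8 ⇒ 0x3D007 (P1/RW1/US1/PS0)
  ✓ 0x3DE53  — 3 lookups

Entries read for #0: 3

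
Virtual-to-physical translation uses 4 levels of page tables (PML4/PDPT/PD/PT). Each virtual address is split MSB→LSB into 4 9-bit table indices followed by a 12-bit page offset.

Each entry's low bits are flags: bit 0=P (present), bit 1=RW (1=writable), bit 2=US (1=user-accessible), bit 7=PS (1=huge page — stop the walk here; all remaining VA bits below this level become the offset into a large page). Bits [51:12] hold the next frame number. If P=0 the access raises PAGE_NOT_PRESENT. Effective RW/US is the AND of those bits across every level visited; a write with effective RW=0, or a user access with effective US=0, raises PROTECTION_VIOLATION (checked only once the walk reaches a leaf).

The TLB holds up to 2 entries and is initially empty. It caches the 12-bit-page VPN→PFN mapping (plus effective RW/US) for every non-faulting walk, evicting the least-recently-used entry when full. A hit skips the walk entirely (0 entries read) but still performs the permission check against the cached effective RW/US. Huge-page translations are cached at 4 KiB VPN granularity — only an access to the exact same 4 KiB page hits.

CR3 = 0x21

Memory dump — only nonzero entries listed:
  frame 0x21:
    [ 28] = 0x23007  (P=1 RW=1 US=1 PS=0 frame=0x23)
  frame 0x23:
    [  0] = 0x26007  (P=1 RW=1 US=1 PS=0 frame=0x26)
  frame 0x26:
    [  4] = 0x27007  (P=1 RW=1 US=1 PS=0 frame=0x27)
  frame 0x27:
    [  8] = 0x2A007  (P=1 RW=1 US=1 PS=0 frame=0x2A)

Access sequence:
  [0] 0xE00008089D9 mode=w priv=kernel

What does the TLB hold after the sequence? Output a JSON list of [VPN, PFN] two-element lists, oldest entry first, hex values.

Walk each access:
#0 VA=0xE00008089D9 (w,kernel):
  L0: frame=0x21 idx=28 entry=0x23007 [P=1 RW=1 US=1 PS=0]
  L1: frame=0x23 idx=0 entry=0x26007 [P=1 RW=1 US=1 PS=0]
  L2: frame=0x26 idx=4 entry=0x27007 [P=1 RW=1 US=1 PS=0]
  L3: frame=0x27 idx=8 entry=0x2A007 [P=1 RW=1 US=1 PS=0]
  ⇒ phys 0x2A9D9  [4 reads]

TLB: [["0xE0000808", "0x2A"]]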